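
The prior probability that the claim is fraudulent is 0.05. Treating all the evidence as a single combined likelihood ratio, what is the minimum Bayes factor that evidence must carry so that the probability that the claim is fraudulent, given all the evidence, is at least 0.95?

Prior odds = 0.05/0.95 = 1/19.
Target odds = 0.95/0.05 = 19.
Required Bayes factor = 19 ÷ (1/19) = 361.

361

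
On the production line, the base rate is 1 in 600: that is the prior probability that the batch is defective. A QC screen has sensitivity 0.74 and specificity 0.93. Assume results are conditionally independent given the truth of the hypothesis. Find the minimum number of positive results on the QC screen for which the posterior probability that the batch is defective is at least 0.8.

Prior odds: (1/600) ÷ (599/600) = 1/599.
False-positive rate = 1 − 0.93 = 0.07; likelihood ratio of a positive = 0.74/0.07 = 74/7.
Target odds: 0.8 ÷ 0.2 = 4.
Need (1/599) × (74/7)ⁿ ≥ 4, i.e. (74/7)ⁿ ≥ 2396.
(74/7)³ = 405224/343 falls short of 2396 but (74/7)⁴ = 29986576/2401 reaches it, so n = 4.

4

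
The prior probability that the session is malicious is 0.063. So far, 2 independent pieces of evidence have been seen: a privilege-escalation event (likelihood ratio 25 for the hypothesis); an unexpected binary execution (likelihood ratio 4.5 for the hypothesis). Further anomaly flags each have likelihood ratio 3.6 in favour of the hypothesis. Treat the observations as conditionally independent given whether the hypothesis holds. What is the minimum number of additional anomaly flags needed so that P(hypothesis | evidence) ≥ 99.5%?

3

Prior odds = 0.063/0.937 = 63/937.
Combined Bayes factor of the evidence already in hand = 25 × 4.5 = 112.5.
Odds after that evidence = (63/937) × 112.5 = 14175/1874.
Target odds = 0.995/0.005 = 199.
Need 3.6ⁿ ≥ 199 ÷ (14175/1874) = 372926/14175.
3.6² = 12.96 falls short of 372926/14175 but 3.6³ = 46.656 reaches it, so n = 3.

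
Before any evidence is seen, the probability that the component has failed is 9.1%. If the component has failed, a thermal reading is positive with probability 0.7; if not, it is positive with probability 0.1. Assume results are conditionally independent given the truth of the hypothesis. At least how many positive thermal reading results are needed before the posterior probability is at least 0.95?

3

Prior odds = 0.091/0.909 = 91/909.
Likelihood ratio of a positive = 0.7/0.1 = 7.
Target posterior odds = 0.95/0.05 = 19.
Require 7ⁿ ≥ 19 ÷ (91/909) = 17271/91.
7² = 49 falls short of 17271/91 but 7³ = 343 reaches it, so n = 3.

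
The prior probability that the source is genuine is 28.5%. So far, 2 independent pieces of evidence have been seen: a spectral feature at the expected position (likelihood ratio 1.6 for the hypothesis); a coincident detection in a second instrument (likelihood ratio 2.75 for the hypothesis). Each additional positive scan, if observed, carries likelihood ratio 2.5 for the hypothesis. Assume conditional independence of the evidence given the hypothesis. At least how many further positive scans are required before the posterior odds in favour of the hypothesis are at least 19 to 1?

3

Prior odds = 0.285/0.715 = 57/143.
Combined Bayes factor of the evidence already in hand = 1.6 × 2.75 = 4.4.
Odds after that evidence = (57/143) × 4.4 = 114/65.
Target odds = 19.
Need 2.5ⁿ ≥ 19 ÷ (114/65) = 65/6.
2.5² = 6.25 falls short of 65/6 but 2.5³ = 15.625 reaches it, so n = 3.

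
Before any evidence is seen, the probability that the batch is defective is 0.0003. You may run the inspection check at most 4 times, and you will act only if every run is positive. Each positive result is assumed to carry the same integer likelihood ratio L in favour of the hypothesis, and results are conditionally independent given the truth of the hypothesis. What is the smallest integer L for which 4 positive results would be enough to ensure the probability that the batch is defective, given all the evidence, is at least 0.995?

Prior odds = 0.0003/0.9997 = 3/9997.
Target odds = 0.995/0.005 = 199.
Need L⁴ ≥ 199 ÷ (3/9997) = 1989403/3.
28⁴ = 614656 < 1989403/3 ≤ 707281 = 29⁴, so L = 29.

29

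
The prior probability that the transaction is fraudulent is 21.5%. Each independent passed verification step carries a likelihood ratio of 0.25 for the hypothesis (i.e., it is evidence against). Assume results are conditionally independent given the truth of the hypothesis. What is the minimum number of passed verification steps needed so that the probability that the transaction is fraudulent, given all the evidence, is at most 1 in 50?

Prior odds: 0.215 ÷ 0.785 = 43/157.
Likelihood ratio per passed verification step = 0.25.
Target odds: 0.02 ÷ 0.98 = 1/49.
Need (43/157) × 0.25ⁿ ≤ 1/49, i.e. 0.25ⁿ ≤ 157/2107.
0.25¹ = 0.25 is still above 157/2107 but 0.25² = 0.0625 is at or below it, so n = 2.

2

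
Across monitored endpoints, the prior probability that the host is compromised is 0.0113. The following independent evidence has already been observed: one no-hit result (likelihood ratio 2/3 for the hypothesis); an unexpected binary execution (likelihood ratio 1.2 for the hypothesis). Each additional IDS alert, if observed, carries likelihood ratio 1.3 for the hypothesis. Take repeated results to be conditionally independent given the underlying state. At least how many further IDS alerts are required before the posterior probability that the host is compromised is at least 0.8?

24

Prior odds = 0.0113/0.9887 = 113/9887.
Combined Bayes factor of the evidence already in hand = (2/3) × 1.2 = 0.8.
Odds after that evidence = (113/9887) × 0.8 = 452/49435.
Target odds = 0.8/0.2 = 4.
Need 1.3ⁿ ≥ 4 ÷ (452/49435) = 49435/113.
1.3²³ ≈417.539 falls short of 49435/113 but 1.3²⁴ ≈542.801 reaches it, so n = 24.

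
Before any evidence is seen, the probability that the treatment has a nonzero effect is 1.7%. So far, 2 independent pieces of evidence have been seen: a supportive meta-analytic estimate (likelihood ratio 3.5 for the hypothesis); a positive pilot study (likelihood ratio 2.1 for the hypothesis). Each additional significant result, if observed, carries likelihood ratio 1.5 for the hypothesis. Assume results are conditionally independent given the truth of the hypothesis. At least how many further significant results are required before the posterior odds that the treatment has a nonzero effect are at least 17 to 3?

10

Prior odds = 0.017/0.983 = 17/983.
Combined Bayes factor of the evidence already in hand = 3.5 × 2.1 = 7.35.
Odds after that evidence = (17/983) × 7.35 = 2499/19660.
Target odds = 17/3.
Need 1.5ⁿ ≥ 17/3 ÷ (2499/19660) = 19660/441.
1.5⁹ = 19683/512 falls short of 19660/441 but 1.5¹⁰ = 59049/1024 reaches it, so n = 10.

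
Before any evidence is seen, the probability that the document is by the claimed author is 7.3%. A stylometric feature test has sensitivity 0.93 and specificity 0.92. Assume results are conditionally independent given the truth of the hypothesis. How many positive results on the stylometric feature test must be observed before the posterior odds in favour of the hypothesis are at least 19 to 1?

Prior odds = 0.073/0.927 = 73/927.
False-positive rate = 1 − 0.92 = 0.08; likelihood ratio of a positive = 0.93/0.08 = 11.625.
Target odds = 19.
Require 11.625ⁿ ≥ 19 ÷ (73/927) = 17613/73.
11.625² = 135.140625 falls short of 17613/73 but 11.625³ = 804357/512 reaches it, so n = 3.

3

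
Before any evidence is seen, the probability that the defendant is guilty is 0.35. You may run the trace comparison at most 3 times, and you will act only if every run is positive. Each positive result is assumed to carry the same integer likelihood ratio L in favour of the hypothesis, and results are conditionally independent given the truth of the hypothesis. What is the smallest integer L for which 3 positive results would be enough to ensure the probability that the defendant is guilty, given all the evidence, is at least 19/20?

Prior odds = 0.35/0.65 = 7/13.
Target odds = 0.95/0.05 = 19.
Need L³ ≥ 19 ÷ (7/13) = 247/7.
3³ = 27 < 247/7 ≤ 64 = 4³, so L = 4.

4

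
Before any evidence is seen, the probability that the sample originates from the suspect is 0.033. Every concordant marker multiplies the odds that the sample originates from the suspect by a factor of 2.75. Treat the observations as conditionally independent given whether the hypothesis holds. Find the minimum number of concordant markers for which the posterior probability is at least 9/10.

6

Prior odds: 0.033 ÷ 0.967 = 33/967.
Likelihood ratio per concordant marker = 2.75.
Target odds: 0.9 ÷ 0.1 = 9.
Need (33/967) × 2.75ⁿ ≥ 9, i.e. 2.75ⁿ ≥ 2901/11.
2.75⁵ = 161051/1024 falls short of 2901/11 but 2.75⁶ = 1771561/4096 reaches it, so n = 6.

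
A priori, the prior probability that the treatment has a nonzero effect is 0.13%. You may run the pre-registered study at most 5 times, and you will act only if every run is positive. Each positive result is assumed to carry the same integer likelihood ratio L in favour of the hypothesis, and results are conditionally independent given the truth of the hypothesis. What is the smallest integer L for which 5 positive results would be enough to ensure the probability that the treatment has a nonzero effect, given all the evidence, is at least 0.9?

6

Prior odds = 0.0013/0.9987 = 13/9987.
Target odds = 0.9/0.1 = 9.
Need L⁵ ≥ 9 ÷ (13/9987) = 89883/13.
5⁵ = 3125 < 89883/13 ≤ 7776 = 6⁵, so L = 6.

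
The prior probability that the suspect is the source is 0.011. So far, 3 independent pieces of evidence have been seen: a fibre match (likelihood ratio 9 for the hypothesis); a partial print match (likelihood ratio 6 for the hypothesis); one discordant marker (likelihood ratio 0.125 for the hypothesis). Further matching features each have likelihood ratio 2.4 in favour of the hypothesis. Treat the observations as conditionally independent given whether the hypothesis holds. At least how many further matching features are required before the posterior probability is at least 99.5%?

10

Prior odds = 0.011/0.989 = 11/989.
Combined Bayes factor of the evidence already in hand = 9 × 6 × 0.125 = 6.75.
Odds after that evidence = (11/989) × 6.75 = 297/3956.
Target odds = 0.995/0.005 = 199.
Need 2.4ⁿ ≥ 199 ÷ (297/3956) = 787244/297.
2.4⁹ ≈2641.81 falls short of 787244/297 but 2.4¹⁰ ≈6340.34 reaches it, so n = 10.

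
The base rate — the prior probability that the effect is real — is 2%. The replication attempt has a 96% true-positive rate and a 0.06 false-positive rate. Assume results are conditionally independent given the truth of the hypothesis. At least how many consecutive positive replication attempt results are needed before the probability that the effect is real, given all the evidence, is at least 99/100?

4

Prior odds = 0.02/0.98 = 1/49.
Likelihood ratio of a positive result = 0.96/0.06 = 16.
Target odds: 0.99 ÷ 0.01 = 99.
Require 16ⁿ ≥ 99 ÷ (1/49) = 4851.
16³ = 4096 falls short of 4851 but 16⁴ = 65536 reaches it, so n = 4.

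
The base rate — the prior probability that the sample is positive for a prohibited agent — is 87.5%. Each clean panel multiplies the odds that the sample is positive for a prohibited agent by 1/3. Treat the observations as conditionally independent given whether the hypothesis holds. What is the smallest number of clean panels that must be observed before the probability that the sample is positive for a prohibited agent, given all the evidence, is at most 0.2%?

Prior odds = 0.875/0.125 = 7.
Likelihood ratio per clean panel = 1/3.
Target posterior odds = 0.002/0.998 = 1/499.
Need 7 × (1/3)ⁿ ≤ 1/499, i.e. (1/3)ⁿ ≤ 1/3493.
(1/3)⁷ = 1/2187 is still above 1/3493 but (1/3)⁸ = 1/6561 is at or below it, so n = 8.

8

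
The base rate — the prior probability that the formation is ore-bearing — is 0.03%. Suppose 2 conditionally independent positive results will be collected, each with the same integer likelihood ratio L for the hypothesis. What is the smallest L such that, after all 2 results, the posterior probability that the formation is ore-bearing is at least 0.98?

405

Prior odds = 0.0003/0.9997 = 3/9997.
Target odds = 0.98/0.02 = 49.
Need L² ≥ 49 ÷ (3/9997) = 489853/3.
404² = 163216 < 489853/3 ≤ 164025 = 405², so L = 405.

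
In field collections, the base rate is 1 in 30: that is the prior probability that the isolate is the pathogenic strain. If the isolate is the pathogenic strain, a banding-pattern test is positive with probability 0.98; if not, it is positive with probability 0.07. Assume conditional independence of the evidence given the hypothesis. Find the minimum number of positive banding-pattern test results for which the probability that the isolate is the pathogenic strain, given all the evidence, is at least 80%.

2

Prior odds = (1/30)/(29/30) = 1/29.
Likelihood ratio of a positive = 0.98/0.07 = 14.
Target posterior odds = 0.8/0.2 = 4.
Need (1/29) × 14ⁿ ≥ 4, i.e. 14ⁿ ≥ 116.
14¹ = 14 falls short of 116 but 14² = 196 reaches it, so n = 2.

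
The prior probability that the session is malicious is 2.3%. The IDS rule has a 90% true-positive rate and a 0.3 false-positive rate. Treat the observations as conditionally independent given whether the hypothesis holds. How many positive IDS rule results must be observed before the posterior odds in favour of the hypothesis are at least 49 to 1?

Prior odds: 0.023 ÷ 0.977 = 23/977.
Likelihood ratio of a positive result = 0.9/0.3 = 3.
Target odds = 49.
Need (23/977) × 3ⁿ ≥ 49, i.e. 3ⁿ ≥ 47873/23.
3⁶ = 729 falls short of 47873/23 but 3⁷ = 2187 reaches it, so n = 7.

7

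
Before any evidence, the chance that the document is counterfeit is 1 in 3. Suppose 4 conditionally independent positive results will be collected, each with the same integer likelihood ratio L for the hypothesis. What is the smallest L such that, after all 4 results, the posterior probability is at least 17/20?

Prior odds = (1/3)/(2/3) = 0.5.
Target odds = 0.85/0.15 = 17/3.
Need L⁴ ≥ 17/3 ÷ 0.5 = 34/3.
1⁴ = 1 < 34/3 ≤ 16 = 2⁴, so L = 2.

2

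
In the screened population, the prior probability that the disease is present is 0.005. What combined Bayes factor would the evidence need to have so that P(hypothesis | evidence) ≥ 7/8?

1393

Prior odds = 0.005/0.995 = 1/199.
Target odds = 0.875/0.125 = 7.
Required Bayes factor = 7 ÷ (1/199) = 1393.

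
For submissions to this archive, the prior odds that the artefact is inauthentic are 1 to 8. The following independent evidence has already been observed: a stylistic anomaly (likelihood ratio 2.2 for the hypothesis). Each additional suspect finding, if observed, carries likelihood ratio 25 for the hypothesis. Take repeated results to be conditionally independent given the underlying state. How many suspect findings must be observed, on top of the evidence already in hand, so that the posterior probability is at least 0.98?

Prior odds = 0.125.
Bayes factor of the evidence already in hand = 2.2.
Odds after that evidence = 0.125 × 2.2 = 0.275.
Target odds = 0.98/0.02 = 49.
Need 25ⁿ ≥ 49 ÷ 0.275 = 1960/11.
25¹ = 25 falls short of 1960/11 but 25² = 625 reaches it, so n = 2.

2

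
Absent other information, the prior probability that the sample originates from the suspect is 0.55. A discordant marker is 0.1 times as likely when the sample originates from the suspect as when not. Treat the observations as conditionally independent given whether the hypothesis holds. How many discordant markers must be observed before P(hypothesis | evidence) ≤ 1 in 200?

Prior odds: 0.55 ÷ 0.45 = 11/9.
Likelihood ratio per discordant marker = 0.1.
Target odds: 0.005 ÷ 0.995 = 1/199.
Require 0.1ⁿ ≤ 1/199 ÷ (11/9) = 9/2189.
0.1² = 0.01 is still above 9/2189 but 0.1³ = 0.001 is at or below it, so n = 3.

3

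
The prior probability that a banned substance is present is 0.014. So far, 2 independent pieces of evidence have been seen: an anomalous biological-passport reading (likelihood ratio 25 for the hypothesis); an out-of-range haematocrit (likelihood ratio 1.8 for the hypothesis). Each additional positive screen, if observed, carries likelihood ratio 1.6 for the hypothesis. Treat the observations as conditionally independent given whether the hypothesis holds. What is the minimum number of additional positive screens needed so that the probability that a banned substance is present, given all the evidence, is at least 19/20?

Prior odds = 0.014/0.986 = 7/493.
Combined Bayes factor of the evidence already in hand = 25 × 1.8 = 45.
Odds after that evidence = (7/493) × 45 = 315/493.
Target odds = 0.95/0.05 = 19.
Need 1.6ⁿ ≥ 19 ÷ (315/493) = 9367/315.
1.6⁷ = 2097152/78125 falls short of 9367/315 but 1.6⁸ = 16777216/390625 reaches it, so n = 8.

8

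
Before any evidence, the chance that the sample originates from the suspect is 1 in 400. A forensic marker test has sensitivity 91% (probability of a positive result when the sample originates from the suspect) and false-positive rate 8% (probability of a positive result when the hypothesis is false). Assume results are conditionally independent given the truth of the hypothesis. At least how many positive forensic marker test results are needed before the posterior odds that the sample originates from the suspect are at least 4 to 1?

Prior odds = 0.0025/0.9975 = 1/399.
Likelihood ratio of a positive result = 0.91/0.08 = 11.375.
Target odds = 4.
Require 11.375ⁿ ≥ 4 ÷ (1/399) = 1596.
11.375³ = 753571/512 falls short of 1596 but 11.375⁴ = 68574961/4096 reaches it, so n = 4.

4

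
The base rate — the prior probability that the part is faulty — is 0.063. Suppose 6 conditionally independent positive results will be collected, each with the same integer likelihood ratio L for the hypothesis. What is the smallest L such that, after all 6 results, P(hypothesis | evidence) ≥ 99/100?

4

Prior odds = 0.063/0.937 = 63/937.
Target odds = 0.99/0.01 = 99.
Need L⁶ ≥ 99 ÷ (63/937) = 10307/7.
3⁶ = 729 < 10307/7 ≤ 4096 = 4⁶, so L = 4.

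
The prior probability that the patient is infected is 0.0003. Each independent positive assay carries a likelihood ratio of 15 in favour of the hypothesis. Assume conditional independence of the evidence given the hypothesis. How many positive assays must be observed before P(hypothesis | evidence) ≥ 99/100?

5

Prior odds: 0.0003 ÷ 0.9997 = 3/9997.
Likelihood ratio per positive assay = 15.
Target odds: 0.99 ÷ 0.01 = 99.
Need (3/9997) × 15ⁿ ≥ 99, i.e. 15ⁿ ≥ 329901.
15⁴ = 50625 falls short of 329901 but 15⁵ = 759375 reaches it, so n = 5.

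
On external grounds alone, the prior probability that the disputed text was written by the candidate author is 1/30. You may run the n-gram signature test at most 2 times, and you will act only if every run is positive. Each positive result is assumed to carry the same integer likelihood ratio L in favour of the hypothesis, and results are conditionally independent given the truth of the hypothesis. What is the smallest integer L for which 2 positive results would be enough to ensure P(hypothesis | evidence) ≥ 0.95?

Prior odds = (1/30)/(29/30) = 1/29.
Target odds = 0.95/0.05 = 19.
Need L² ≥ 19 ÷ (1/29) = 551.
23² = 529 < 551 ≤ 576 = 24², so L = 24.

24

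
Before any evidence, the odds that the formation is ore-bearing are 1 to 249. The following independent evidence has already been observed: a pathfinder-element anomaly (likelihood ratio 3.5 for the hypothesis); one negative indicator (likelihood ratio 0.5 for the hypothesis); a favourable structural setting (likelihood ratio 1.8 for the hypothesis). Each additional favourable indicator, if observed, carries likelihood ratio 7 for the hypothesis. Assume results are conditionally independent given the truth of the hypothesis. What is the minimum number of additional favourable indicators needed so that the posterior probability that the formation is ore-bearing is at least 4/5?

Prior odds = 1/249.
Combined Bayes factor of the evidence already in hand = 3.5 × 0.5 × 1.8 = 3.15.
Odds after that evidence = (1/249) × 3.15 = 21/1660.
Target odds = 0.8/0.2 = 4.
Need 7ⁿ ≥ 4 ÷ (21/1660) = 6640/21.
7² = 49 falls short of 6640/21 but 7³ = 343 reaches it, so n = 3.

3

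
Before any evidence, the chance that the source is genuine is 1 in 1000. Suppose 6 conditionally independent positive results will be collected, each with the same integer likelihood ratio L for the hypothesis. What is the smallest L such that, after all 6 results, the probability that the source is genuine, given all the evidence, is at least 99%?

7

Prior odds = 0.001/0.999 = 1/999.
Target odds = 0.99/0.01 = 99.
Need L⁶ ≥ 99 ÷ (1/999) = 98901.
6⁶ = 46656 < 98901 ≤ 117649 = 7⁶, so L = 7.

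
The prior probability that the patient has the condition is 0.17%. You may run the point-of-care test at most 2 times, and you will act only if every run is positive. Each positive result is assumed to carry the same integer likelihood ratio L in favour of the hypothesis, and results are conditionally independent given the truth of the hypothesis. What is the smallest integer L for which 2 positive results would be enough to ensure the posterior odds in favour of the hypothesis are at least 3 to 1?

42

Prior odds = 0.0017/0.9983 = 17/9983.
Target odds = 3.
Need L² ≥ 3 ÷ (17/9983) = 29949/17.
41² = 1681 < 29949/17 ≤ 1764 = 42², so L = 42.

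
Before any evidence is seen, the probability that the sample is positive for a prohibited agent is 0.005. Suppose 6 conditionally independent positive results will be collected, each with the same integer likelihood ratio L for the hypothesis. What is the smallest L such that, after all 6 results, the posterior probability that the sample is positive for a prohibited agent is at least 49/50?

Prior odds = 0.005/0.995 = 1/199.
Target odds = 0.98/0.02 = 49.
Need L⁶ ≥ 49 ÷ (1/199) = 9751.
4⁶ = 4096 < 9751 ≤ 15625 = 5⁶, so L = 5.

5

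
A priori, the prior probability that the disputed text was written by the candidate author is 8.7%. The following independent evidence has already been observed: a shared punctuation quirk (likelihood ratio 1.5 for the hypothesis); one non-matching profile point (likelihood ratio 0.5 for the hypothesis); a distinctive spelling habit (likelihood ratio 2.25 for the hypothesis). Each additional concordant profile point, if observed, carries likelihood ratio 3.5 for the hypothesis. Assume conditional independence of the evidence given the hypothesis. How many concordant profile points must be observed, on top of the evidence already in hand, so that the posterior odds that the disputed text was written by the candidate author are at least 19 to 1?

Prior odds = 0.087/0.913 = 87/913.
Combined Bayes factor of the evidence already in hand = 1.5 × 0.5 × 2.25 = 1.6875.
Odds after that evidence = (87/913) × 1.6875 = 2349/14608.
Target odds = 19.
Need 3.5ⁿ ≥ 19 ÷ (2349/14608) = 277552/2349.
3.5³ = 42.875 falls short of 277552/2349 but 3.5⁴ = 150.0625 reaches it, so n = 4.

4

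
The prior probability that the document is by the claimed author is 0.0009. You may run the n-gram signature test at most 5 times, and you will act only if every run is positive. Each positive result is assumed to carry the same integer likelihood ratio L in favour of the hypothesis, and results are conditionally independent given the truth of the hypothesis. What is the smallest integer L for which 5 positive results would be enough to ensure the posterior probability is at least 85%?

Prior odds = 0.0009/0.9991 = 9/9991.
Target odds = 0.85/0.15 = 17/3.
Need L⁵ ≥ 17/3 ÷ (9/9991) = 169847/27.
5⁵ = 3125 < 169847/27 ≤ 7776 = 6⁵, so L = 6.

6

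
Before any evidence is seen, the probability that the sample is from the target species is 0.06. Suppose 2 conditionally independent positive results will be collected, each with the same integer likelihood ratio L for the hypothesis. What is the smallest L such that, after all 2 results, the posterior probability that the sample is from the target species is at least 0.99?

Prior odds = 0.06/0.94 = 3/47.
Target odds = 0.99/0.01 = 99.
Need L² ≥ 99 ÷ (3/47) = 1551.
39² = 1521 < 1551 ≤ 1600 = 40², so L = 40.

40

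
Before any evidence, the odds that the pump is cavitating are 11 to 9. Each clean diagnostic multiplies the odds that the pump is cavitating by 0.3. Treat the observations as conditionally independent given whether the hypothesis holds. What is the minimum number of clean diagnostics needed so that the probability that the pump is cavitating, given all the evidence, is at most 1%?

Prior odds = 11/9.
Likelihood ratio per clean diagnostic = 0.3.
Target odds: 0.01 ÷ 0.99 = 1/99.
Need (11/9) × 0.3ⁿ ≤ 1/99, i.e. 0.3ⁿ ≤ 1/121.
0.3³ = 0.027 is still above 1/121 but 0.3⁴ = 0.0081 is at or below it, so n = 4.

4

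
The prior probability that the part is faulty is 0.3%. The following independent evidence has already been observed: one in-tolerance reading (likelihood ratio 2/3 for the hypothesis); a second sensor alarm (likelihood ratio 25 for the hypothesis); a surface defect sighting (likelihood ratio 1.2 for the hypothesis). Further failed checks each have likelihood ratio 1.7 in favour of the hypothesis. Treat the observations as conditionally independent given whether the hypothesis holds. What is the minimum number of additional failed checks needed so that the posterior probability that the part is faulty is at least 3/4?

Prior odds = 0.003/0.997 = 3/997.
Combined Bayes factor of the evidence already in hand = (2/3) × 25 × 1.2 = 20.
Odds after that evidence = (3/997) × 20 = 60/997.
Target odds = 0.75/0.25 = 3.
Need 1.7ⁿ ≥ 3 ÷ (60/997) = 49.85.
1.7⁷ = 410338673/10000000 falls short of 49.85 but 1.7⁸ ≈69.7576 reaches it, so n = 8.

8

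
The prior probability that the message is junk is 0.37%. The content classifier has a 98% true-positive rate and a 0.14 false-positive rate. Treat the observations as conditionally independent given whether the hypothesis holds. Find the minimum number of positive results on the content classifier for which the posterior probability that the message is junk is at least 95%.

5

Prior odds: 0.0037 ÷ 0.9963 = 37/9963.
Likelihood ratio of a positive result = 0.98/0.14 = 7.
Target posterior odds = 0.95/0.05 = 19.
Need (37/9963) × 7ⁿ ≥ 19, i.e. 7ⁿ ≥ 189297/37.
7⁴ = 2401 falls short of 189297/37 but 7⁵ = 16807 reaches it, so n = 5.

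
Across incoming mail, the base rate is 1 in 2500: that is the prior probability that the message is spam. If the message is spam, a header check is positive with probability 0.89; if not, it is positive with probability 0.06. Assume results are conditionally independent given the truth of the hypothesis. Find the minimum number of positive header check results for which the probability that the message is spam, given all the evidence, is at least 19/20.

4

Prior odds = 0.0004/0.9996 = 1/2499.
Likelihood ratio of a positive = 0.89/0.06 = 89/6.
Target odds: 0.95 ÷ 0.05 = 19.
Need (1/2499) × (89/6)ⁿ ≥ 19, i.e. (89/6)ⁿ ≥ 47481.
(89/6)³ = 704969/216 falls short of 47481 but (89/6)⁴ = 62742241/1296 reaches it, so n = 4.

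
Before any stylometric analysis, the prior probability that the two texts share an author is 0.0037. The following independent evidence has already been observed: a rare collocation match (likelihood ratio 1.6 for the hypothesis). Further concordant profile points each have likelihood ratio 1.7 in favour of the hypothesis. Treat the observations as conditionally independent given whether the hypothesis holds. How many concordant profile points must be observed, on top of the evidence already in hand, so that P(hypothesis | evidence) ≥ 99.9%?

Prior odds = 0.0037/0.9963 = 37/9963.
Bayes factor of the evidence already in hand = 1.6.
Odds after that evidence = (37/9963) × 1.6 = 296/49815.
Target odds = 0.999/0.001 = 999.
Need 1.7ⁿ ≥ 999 ÷ (296/49815) = 168125.625.
1.7²² ≈117456 falls short of 168125.625 but 1.7²³ ≈199676 reaches it, so n = 23.

23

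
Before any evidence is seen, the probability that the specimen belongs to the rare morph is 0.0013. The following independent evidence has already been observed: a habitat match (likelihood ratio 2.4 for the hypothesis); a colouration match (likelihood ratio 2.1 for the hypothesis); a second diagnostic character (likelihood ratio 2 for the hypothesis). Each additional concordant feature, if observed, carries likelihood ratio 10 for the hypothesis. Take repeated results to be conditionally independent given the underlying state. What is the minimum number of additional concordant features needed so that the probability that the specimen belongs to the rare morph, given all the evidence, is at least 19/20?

4

Prior odds = 0.0013/0.9987 = 13/9987.
Combined Bayes factor of the evidence already in hand = 2.4 × 2.1 × 2 = 10.08.
Odds after that evidence = (13/9987) × 10.08 = 1092/83225.
Target odds = 0.95/0.05 = 19.
Need 10ⁿ ≥ 19 ÷ (1092/83225) = 1581275/1092.
10³ = 1000 falls short of 1581275/1092 but 10⁴ = 10000 reaches it, so n = 4.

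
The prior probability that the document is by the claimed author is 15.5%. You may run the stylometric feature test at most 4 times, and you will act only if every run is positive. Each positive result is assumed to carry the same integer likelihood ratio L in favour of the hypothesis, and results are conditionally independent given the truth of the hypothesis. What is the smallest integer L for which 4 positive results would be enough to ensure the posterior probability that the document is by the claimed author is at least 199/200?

Prior odds = 0.155/0.845 = 31/169.
Target odds = 0.995/0.005 = 199.
Need L⁴ ≥ 199 ÷ (31/169) = 33631/31.
5⁴ = 625 < 33631/31 ≤ 1296 = 6⁴, so L = 6.

6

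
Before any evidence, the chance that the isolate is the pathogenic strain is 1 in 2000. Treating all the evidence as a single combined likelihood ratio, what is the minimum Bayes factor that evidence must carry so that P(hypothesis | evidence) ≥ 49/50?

97951

Prior odds = 0.0005/0.9995 = 1/1999.
Target odds = 0.98/0.02 = 49.
Required Bayes factor = 49 ÷ (1/1999) = 97951.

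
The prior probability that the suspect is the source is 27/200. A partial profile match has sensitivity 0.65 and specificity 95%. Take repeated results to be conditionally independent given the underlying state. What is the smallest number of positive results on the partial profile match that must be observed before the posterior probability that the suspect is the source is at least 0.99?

Prior odds = 0.135/0.865 = 27/173.
False-positive rate = 1 − 0.95 = 0.05; likelihood ratio of a positive = 0.65/0.05 = 13.
Target posterior odds = 0.99/0.01 = 99.
Require 13ⁿ ≥ 99 ÷ (27/173) = 1903/3.
13² = 169 falls short of 1903/3 but 13³ = 2197 reaches it, so n = 3.

3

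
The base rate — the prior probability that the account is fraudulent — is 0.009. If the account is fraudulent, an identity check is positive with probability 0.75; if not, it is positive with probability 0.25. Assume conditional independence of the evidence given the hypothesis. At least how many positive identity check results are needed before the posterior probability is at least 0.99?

9

Prior odds: 0.009 ÷ 0.991 = 9/991.
Likelihood ratio of a positive = 0.75/0.25 = 3.
Target posterior odds = 0.99/0.01 = 99.
Need (9/991) × 3ⁿ ≥ 99, i.e. 3ⁿ ≥ 10901.
3⁸ = 6561 falls short of 10901 but 3⁹ = 19683 reaches it, so n = 9.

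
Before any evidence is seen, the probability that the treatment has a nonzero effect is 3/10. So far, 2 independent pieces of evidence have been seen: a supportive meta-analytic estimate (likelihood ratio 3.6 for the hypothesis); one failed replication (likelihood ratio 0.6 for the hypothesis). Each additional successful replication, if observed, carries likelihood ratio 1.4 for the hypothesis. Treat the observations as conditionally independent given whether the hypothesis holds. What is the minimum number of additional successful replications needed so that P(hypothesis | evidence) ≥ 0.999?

21

Prior odds = 0.3/0.7 = 3/7.
Combined Bayes factor of the evidence already in hand = 3.6 × 0.6 = 2.16.
Odds after that evidence = (3/7) × 2.16 = 162/175.
Target odds = 0.999/0.001 = 999.
Need 1.4ⁿ ≥ 999 ÷ (162/175) = 6475/6.
1.4²⁰ ≈836.683 falls short of 6475/6 but 1.4²¹ ≈1171.36 reaches it, so n = 21.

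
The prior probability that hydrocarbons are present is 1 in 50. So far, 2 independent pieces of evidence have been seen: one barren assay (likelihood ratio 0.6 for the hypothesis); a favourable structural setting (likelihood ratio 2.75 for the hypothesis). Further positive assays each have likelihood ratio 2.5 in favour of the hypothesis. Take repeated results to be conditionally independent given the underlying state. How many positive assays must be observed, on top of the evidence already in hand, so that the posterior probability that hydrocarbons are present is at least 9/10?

7

Prior odds = 0.02/0.98 = 1/49.
Combined Bayes factor of the evidence already in hand = 0.6 × 2.75 = 1.65.
Odds after that evidence = (1/49) × 1.65 = 33/980.
Target odds = 0.9/0.1 = 9.
Need 2.5ⁿ ≥ 9 ÷ (33/980) = 2940/11.
2.5⁶ = 244.140625 falls short of 2940/11 but 2.5⁷ = 610.3515625 reaches it, so n = 7.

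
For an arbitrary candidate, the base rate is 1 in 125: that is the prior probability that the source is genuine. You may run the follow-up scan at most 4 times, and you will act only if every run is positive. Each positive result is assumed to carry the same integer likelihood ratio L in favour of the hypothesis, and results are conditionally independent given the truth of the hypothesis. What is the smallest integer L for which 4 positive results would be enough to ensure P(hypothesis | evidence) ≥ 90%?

Prior odds = 0.008/0.992 = 1/124.
Target odds = 0.9/0.1 = 9.
Need L⁴ ≥ 9 ÷ (1/124) = 1116.
5⁴ = 625 < 1116 ≤ 1296 = 6⁴, so L = 6.

6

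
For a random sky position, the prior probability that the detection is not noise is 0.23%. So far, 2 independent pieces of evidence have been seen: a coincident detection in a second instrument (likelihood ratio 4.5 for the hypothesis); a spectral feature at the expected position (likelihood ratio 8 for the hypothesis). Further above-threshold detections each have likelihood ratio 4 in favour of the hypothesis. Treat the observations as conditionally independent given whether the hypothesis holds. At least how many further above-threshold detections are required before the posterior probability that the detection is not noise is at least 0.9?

Prior odds = 0.0023/0.9977 = 23/9977.
Combined Bayes factor of the evidence already in hand = 4.5 × 8 = 36.
Odds after that evidence = (23/9977) × 36 = 828/9977.
Target odds = 0.9/0.1 = 9.
Need 4ⁿ ≥ 9 ÷ (828/9977) = 9977/92.
4³ = 64 falls short of 9977/92 but 4⁴ = 256 reaches it, so n = 4.

4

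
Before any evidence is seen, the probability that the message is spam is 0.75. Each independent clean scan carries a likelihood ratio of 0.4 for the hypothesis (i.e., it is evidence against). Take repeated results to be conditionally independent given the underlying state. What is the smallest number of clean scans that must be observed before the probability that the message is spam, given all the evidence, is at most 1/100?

7

Prior odds = 0.75/0.25 = 3.
Likelihood ratio per clean scan = 0.4.
Target odds: 0.01 ÷ 0.99 = 1/99.
Need 3 × 0.4ⁿ ≤ 1/99, i.e. 0.4ⁿ ≤ 1/297.
0.4⁶ = 64/15625 is still above 1/297 but 0.4⁷ = 128/78125 is at or below it, so n = 7.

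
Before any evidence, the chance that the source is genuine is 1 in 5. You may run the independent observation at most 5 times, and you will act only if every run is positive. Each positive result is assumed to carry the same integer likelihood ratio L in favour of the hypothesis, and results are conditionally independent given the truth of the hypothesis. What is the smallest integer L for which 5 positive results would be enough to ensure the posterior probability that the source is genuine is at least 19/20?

3

Prior odds = 0.2/0.8 = 0.25.
Target odds = 0.95/0.05 = 19.
Need L⁵ ≥ 19 ÷ 0.25 = 76.
2⁵ = 32 < 76 ≤ 243 = 3⁵, so L = 3.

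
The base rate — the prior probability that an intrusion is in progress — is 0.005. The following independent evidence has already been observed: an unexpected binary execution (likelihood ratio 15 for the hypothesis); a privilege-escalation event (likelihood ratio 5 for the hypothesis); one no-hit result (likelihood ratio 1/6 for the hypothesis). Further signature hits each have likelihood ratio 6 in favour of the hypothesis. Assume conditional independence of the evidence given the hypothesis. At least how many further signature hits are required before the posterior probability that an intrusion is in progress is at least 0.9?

Prior odds = 0.005/0.995 = 1/199.
Combined Bayes factor of the evidence already in hand = 15 × 5 × (1/6) = 12.5.
Odds after that evidence = (1/199) × 12.5 = 25/398.
Target odds = 0.9/0.1 = 9.
Need 6ⁿ ≥ 9 ÷ (25/398) = 143.28.
6² = 36 falls short of 143.28 but 6³ = 216 reaches it, so n = 3.

3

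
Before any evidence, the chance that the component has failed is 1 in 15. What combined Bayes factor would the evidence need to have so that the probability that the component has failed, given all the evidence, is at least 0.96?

336

Prior odds = (1/15)/(14/15) = 1/14.
Target odds = 0.96/0.04 = 24.
Required Bayes factor = 24 ÷ (1/14) = 336.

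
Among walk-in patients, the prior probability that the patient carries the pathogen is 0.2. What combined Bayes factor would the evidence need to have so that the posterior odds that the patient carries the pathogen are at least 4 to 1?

Prior odds = 0.2/0.8 = 0.25.
Target odds = 4.
Required Bayes factor = 4 ÷ 0.25 = 16.

16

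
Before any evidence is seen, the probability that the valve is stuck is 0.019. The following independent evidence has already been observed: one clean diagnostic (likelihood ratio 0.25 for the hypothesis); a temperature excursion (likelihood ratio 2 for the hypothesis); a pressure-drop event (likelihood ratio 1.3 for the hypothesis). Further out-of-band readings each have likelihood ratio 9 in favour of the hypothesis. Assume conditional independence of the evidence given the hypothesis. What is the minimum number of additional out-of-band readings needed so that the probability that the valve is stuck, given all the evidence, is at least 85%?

Prior odds = 0.019/0.981 = 19/981.
Combined Bayes factor of the evidence already in hand = 0.25 × 2 × 1.3 = 0.65.
Odds after that evidence = (19/981) × 0.65 = 247/19620.
Target odds = 0.85/0.15 = 17/3.
Need 9ⁿ ≥ 17/3 ÷ (247/19620) = 111180/247.
9² = 81 falls short of 111180/247 but 9³ = 729 reaches it, so n = 3.

3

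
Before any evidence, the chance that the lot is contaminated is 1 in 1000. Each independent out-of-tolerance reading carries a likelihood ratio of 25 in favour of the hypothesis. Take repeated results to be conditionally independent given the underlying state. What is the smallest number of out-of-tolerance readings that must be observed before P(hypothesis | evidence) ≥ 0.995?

Prior odds: 0.001 ÷ 0.999 = 1/999.
Likelihood ratio per out-of-tolerance reading = 25.
Target odds: 0.995 ÷ 0.005 = 199.
Require 25ⁿ ≥ 199 ÷ (1/999) = 198801.
25³ = 15625 falls short of 198801 but 25⁴ = 390625 reaches it, so n = 4.

4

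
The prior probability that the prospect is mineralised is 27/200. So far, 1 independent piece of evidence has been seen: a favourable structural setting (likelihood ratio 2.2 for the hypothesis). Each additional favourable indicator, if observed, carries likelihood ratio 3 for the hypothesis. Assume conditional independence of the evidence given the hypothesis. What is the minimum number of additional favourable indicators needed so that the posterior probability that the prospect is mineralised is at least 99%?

Prior odds = 0.135/0.865 = 27/173.
Bayes factor of the evidence already in hand = 2.2.
Odds after that evidence = (27/173) × 2.2 = 297/865.
Target odds = 0.99/0.01 = 99.
Need 3ⁿ ≥ 99 ÷ (297/865) = 865/3.
3⁵ = 243 falls short of 865/3 but 3⁶ = 729 reaches it, so n = 6.

6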